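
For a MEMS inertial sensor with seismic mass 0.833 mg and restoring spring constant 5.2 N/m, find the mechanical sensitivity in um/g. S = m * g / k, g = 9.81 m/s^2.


Step 1: Convert mass: m = 0.833 mg = 8.33e-07 kg
Step 2: S = m * g / k = 8.33e-07 * 9.81 / 5.2
Step 3: S = 1.57e-06 m/g
Step 4: Convert to um/g: S = 1.571 um/g


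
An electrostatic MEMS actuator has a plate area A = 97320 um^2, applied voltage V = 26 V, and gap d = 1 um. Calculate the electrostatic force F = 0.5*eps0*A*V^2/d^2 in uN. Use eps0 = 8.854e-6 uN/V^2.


Step 1: Identify parameters.
eps0 = 8.854e-6 uN/V^2, A = 97320 um^2, V = 26 V, d = 1 um
Step 2: Compute V^2 = 26^2 = 676
Step 3: Compute d^2 = 1^2 = 1
Step 4: F = 0.5 * 8.854e-6 * 97320 * 676 / 1
F = 291.245 uN


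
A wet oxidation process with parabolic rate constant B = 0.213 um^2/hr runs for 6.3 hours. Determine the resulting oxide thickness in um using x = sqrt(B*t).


Step 1: Compute B*t = 0.213 * 6.3 = 1.3419
Step 2: x = sqrt(1.3419)
x = 1.158 um


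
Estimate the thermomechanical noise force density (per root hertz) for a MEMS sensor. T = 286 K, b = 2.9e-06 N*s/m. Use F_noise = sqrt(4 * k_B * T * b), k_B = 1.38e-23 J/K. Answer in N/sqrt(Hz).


Step 1: Compute 4 * k_B * T * b
= 4 * 1.38e-23 * 286 * 2.9e-06
= 4.5783e-26 N^2/Hz
Step 2: F_noise = sqrt(4.5783e-26)
F_noise = 2.14e-13 N/sqrt(Hz)


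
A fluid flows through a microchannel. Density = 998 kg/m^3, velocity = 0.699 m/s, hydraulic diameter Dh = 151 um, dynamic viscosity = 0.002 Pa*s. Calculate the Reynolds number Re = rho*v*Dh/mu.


Step 1: Convert Dh to meters: Dh = 151e-6 m
Step 2: Re = rho * v * Dh / mu
Re = 998 * 0.699 * 151e-6 / 0.002
Re = 52.669


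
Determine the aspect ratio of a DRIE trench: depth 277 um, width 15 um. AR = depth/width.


Step 1: AR = depth / width
Step 2: AR = 277 / 15
AR = 18.5


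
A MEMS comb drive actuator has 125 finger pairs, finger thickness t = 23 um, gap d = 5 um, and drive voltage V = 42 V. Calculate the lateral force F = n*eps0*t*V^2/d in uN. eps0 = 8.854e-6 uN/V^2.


Step 1: Parameters: n=125, eps0=8.854e-6 uN/V^2, t=23 um, V=42 V, d=5 um
Step 2: V^2 = 1764
Step 3: F = 125 * 8.854e-6 * 23 * 1764 / 5
F = 8.981 uN


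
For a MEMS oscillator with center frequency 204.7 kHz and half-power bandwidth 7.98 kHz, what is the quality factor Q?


Step 1: Q = f0 / bandwidth
Step 2: Q = 204.7 / 7.98
Q = 25.7


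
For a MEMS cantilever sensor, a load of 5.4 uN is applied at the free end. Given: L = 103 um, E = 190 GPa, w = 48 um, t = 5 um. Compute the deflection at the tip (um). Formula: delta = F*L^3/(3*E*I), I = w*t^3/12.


Step 1: Calculate the second moment of area.
I = w * t^3 / 12 = 48 * 5^3 / 12 = 500.0 um^4
Step 2: Convert E to consistent units (1 GPa = 1000 uN/um^2).
E = 190 GPa = 190000 uN/um^2
Step 3: Calculate tip deflection.
delta = F * L^3 / (3 * E * I)
delta = 5.4 * 103^3 / (3 * 190000 * 500.0)
delta = 0.0207 um


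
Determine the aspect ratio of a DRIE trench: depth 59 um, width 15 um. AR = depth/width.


Step 1: AR = depth / width
Step 2: AR = 59 / 15
AR = 3.9


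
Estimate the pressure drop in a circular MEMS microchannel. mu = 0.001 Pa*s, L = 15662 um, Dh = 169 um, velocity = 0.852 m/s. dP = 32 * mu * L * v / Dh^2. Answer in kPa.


Step 1: Convert to SI: L = 15662e-6 m, Dh = 169e-6 m
Step 2: dP = 32 * 0.001 * 15662e-6 * 0.852 / (169e-6)^2
Step 3: dP = 14950.76 Pa
Step 4: Convert to kPa: dP = 14.95 kPa


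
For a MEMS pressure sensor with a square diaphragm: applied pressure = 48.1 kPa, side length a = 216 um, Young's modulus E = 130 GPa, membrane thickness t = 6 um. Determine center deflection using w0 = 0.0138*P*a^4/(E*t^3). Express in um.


Step 1: Convert pressure to compatible units (E is in GPa, so P in GPa).
P = 48.1 kPa = 48.1e-6 GPa
Step 2: Compute numerator: 0.0138 * P * a^4.
a^4 = 216^4 = 2176782336
numerator = 0.0138 * 48.1e-6 * 2176782336 = 1.4449e+03
Step 3: Compute denominator: E * t^3 = 130 * 6^3 = 28080
Step 4: w0 = numerator / denominator = 1.4449e+03 / 28080 = 0.0515 um


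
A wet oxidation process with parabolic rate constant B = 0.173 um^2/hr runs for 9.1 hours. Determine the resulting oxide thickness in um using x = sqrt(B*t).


Step 1: Compute B*t = 0.173 * 9.1 = 1.5743
Step 2: x = sqrt(1.5743)
x = 1.255 um


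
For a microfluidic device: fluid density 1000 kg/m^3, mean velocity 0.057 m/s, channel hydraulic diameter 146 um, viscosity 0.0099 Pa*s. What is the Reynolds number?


Step 1: Convert Dh to meters: Dh = 146e-6 m
Step 2: Re = rho * v * Dh / mu
Re = 1000 * 0.057 * 146e-6 / 0.0099
Re = 0.841


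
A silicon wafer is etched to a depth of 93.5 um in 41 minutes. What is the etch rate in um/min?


Step 1: Etch rate = depth / time
Step 2: rate = 93.5 / 41
rate = 2.28 um/min


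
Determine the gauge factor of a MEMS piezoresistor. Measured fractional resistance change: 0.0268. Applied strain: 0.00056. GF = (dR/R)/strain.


Step 1: Identify values.
dR/R = 0.0268, strain = 0.00056
Step 2: GF = (dR/R) / strain = 0.0268 / 0.00056
GF = 47.9


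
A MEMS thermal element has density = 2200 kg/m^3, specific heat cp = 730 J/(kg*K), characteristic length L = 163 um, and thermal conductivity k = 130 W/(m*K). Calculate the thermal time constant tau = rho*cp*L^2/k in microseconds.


Step 1: Convert L to m: L = 163e-6 m
Step 2: L^2 = (163e-6)^2 = 2.6569e-08 m^2
Step 3: tau = 2200 * 730 * 2.6569e-08 / 130 = 3.2822934e-04 s
Step 4: Convert to microseconds (multiply by 1e6).
tau = 328.229 us


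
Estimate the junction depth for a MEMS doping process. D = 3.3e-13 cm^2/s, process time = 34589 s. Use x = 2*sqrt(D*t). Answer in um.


Step 1: Compute D*t = 3.3e-13 * 34589 = 1.141437e-08 cm^2
Step 2: sqrt(D*t) = 1.06838e-04 cm
Step 3: x = 2 * 1.06838e-04 cm = 2.13676e-04 cm
Step 4: Convert to um (1 cm = 1e4 um): x = 2.137 um


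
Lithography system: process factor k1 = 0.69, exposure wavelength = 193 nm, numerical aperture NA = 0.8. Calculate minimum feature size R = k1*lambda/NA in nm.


Step 1: Identify values: k1 = 0.69, lambda = 193 nm, NA = 0.8
Step 2: R = k1 * lambda / NA
R = 0.69 * 193 / 0.8
R = 166.5 nm


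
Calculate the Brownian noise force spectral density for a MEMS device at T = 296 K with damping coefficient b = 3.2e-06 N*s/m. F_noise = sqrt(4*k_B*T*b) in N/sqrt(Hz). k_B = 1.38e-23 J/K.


Step 1: Compute 4 * k_B * T * b
= 4 * 1.38e-23 * 296 * 3.2e-06
= 5.2285e-26 N^2/Hz
Step 2: F_noise = sqrt(5.2285e-26)
F_noise = 2.29e-13 N/sqrt(Hz)


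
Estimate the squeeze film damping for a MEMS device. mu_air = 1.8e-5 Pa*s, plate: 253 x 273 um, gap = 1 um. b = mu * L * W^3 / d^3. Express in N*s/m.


Step 1: Convert to SI.
L = 253e-6 m, W = 273e-6 m, d = 1e-6 m
Step 2: W^3 = (273e-6)^3 = 2.03e-11 m^3
Step 3: d^3 = (1e-6)^3 = 1.00e-18 m^3
Step 4: b = 1.8e-5 * 253e-6 * 2.03e-11 / 1.00e-18
b = 9.27e-02 N*s/m


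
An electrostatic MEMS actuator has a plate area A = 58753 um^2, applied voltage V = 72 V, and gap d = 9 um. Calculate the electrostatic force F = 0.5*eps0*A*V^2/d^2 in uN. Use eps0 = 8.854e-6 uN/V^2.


Step 1: Identify parameters.
eps0 = 8.854e-6 uN/V^2, A = 58753 um^2, V = 72 V, d = 9 um
Step 2: Compute V^2 = 72^2 = 5184
Step 3: Compute d^2 = 9^2 = 81
Step 4: F = 0.5 * 8.854e-6 * 58753 * 5184 / 81
F = 16.646 uN


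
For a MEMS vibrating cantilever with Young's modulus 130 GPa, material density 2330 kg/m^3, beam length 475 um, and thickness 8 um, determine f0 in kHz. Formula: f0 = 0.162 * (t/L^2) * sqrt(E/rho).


Step 1: Convert units to SI.
t_SI = 8e-6 m, L_SI = 475e-6 m
Step 2: Calculate sqrt(E/rho).
sqrt(130e9 / 2330) = 7469.54 m/s
Step 3: Compute f0.
f0 = 0.162 * 8e-6 / (475e-6)^2 * 7469.54 = 42905.4 Hz = 42.91 kHz


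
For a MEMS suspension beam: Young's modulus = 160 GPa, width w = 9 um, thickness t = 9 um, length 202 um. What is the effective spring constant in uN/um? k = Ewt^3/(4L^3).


Step 1: Convert E to consistent units (1 GPa = 1000 uN/um^2).
E = 160 GPa = 160000 uN/um^2
Step 2: Compute t^3 = 9^3 = 729
Step 3: Compute L^3 = 202^3 = 8242408
Step 4: k = 160000 * 9 * 729 / (4 * 8242408)
k = 31.8402 uN/um


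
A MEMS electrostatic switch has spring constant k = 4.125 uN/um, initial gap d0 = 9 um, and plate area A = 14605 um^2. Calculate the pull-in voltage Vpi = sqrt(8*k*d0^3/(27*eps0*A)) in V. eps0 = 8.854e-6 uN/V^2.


Step 1: Compute numerator: 8 * k * d0^3 = 8 * 4.125 * 9^3 = 24057.0
Step 2: Compute denominator: 27 * eps0 * A = 27 * 8.854e-6 * 14605 = 3.491442
Step 3: Vpi = sqrt(24057.0 / 3.491442)
Vpi = 83.01 V


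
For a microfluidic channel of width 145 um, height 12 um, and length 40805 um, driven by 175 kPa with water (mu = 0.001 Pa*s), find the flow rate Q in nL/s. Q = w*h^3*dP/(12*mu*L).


Step 1: Convert all dimensions to SI (meters).
w = 145e-6 m, h = 12e-6 m, L = 40805e-6 m, dP = 175e3 Pa
Step 2: Q = w * h^3 * dP / (12 * mu * L)
Q = 145e-6 * (12e-6)^3 * 175e3 / (12 * 0.001 * 40805e-6) = 8.954785e-11 m^3/s
Step 3: Convert Q from m^3/s to nL/s (1 m^3 = 1e12 nL, so multiply by 1e12).
Q = 89.548 nL/s


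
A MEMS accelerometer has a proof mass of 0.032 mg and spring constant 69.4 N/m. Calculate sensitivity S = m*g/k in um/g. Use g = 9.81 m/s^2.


Step 1: Convert mass: m = 0.032 mg = 3.20e-08 kg
Step 2: S = m * g / k = 3.20e-08 * 9.81 / 69.4
Step 3: S = 4.52e-09 m/g
Step 4: Convert to um/g: S = 0.005 um/g


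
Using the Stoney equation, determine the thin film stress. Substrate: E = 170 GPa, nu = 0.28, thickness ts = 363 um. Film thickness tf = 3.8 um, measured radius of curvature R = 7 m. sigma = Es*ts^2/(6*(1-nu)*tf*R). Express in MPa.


Step 1: Compute numerator: Es * ts^2 = 170 * 363^2 = 22400730 (GPa*um^2)
Step 2: Compute denominator (R in um): 6*(1-nu)*tf*R = 6*0.72*3.8*7e6 = 114912000.0 (um^2)
Step 3: sigma (GPa) = 22400730 / 114912000.0 = 1.94938e-01 GPa
Step 4: Convert to MPa (x1000): sigma = 194.9 MPa


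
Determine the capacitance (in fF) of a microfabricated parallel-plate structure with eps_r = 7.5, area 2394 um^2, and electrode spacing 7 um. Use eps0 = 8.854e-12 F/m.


Step 1: Convert area to m^2: A = 2394e-12 m^2
Step 2: Convert gap to m: d = 7e-6 m
Step 3: C = eps0 * eps_r * A / d
C = 8.854e-12 * 7.5 * 2394e-12 / 7e-6
Step 4: Convert to fF (multiply by 1e15).
C = 22.71 fF


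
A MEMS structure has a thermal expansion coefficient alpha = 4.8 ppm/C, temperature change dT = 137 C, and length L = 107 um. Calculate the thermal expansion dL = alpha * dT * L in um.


Step 1: Convert CTE: alpha = 4.8 ppm/C = 4.8e-6 /C
Step 2: dL = 4.8e-6 * 137 * 107
dL = 0.0704 um


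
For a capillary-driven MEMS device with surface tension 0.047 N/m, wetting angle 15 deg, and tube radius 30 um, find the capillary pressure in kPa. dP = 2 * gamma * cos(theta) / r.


Step 1: cos(15 deg) = 0.9659
Step 2: Convert r to m: r = 30e-6 m
Step 3: dP = 2 * 0.047 * 0.9659 / 30e-6 = 3026.5 Pa
Step 4: Convert Pa to kPa (divide by 1000).
dP = 3.03 kPa


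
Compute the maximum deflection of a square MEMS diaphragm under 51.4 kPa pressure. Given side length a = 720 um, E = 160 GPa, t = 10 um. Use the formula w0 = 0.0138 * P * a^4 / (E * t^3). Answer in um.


Step 1: Convert pressure to compatible units (E is in GPa, so P in GPa).
P = 51.4 kPa = 51.4e-6 GPa
Step 2: Compute numerator: 0.0138 * P * a^4.
a^4 = 720^4 = 268738560000
numerator = 0.0138 * 51.4e-6 * 268738560000 = 1.906216e+05
Step 3: Compute denominator: E * t^3 = 160 * 10^3 = 160000
Step 4: w0 = numerator / denominator = 1.906216e+05 / 160000 = 1.1914 um


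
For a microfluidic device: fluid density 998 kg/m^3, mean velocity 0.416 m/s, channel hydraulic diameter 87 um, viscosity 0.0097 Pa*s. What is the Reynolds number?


Step 1: Convert Dh to meters: Dh = 87e-6 m
Step 2: Re = rho * v * Dh / mu
Re = 998 * 0.416 * 87e-6 / 0.0097
Re = 3.724


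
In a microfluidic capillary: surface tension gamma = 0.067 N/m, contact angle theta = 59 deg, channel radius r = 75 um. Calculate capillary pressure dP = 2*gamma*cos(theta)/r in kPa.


Step 1: cos(59 deg) = 0.515
Step 2: Convert r to m: r = 75e-6 m
Step 3: dP = 2 * 0.067 * 0.515 / 75e-6 = 920.1 Pa
Step 4: Convert Pa to kPa (divide by 1000).
dP = 0.92 kPa


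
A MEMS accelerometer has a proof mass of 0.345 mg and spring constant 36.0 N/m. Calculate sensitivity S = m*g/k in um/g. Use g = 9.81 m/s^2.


Step 1: Convert mass: m = 0.345 mg = 3.45e-07 kg
Step 2: S = m * g / k = 3.45e-07 * 9.81 / 36.0
Step 3: S = 9.40e-08 m/g
Step 4: Convert to um/g: S = 0.094 um/g


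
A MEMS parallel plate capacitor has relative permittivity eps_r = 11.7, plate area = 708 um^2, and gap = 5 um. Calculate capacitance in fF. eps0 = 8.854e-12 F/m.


Step 1: Convert area to m^2: A = 708e-12 m^2
Step 2: Convert gap to m: d = 5e-6 m
Step 3: C = eps0 * eps_r * A / d
C = 8.854e-12 * 11.7 * 708e-12 / 5e-6
Step 4: Convert to fF (multiply by 1e15).
C = 14.67 fF


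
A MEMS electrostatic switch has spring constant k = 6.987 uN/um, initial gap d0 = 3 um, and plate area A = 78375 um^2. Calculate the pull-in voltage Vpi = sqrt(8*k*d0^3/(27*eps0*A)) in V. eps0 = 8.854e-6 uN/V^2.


Step 1: Compute numerator: 8 * k * d0^3 = 8 * 6.987 * 3^3 = 1509.192
Step 2: Compute denominator: 27 * eps0 * A = 27 * 8.854e-6 * 78375 = 18.736171
Step 3: Vpi = sqrt(1509.192 / 18.736171)
Vpi = 8.97 V


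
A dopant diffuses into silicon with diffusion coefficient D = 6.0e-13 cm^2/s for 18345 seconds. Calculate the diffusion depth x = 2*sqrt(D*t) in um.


Step 1: Compute D*t = 6.0e-13 * 18345 = 1.1007e-08 cm^2
Step 2: sqrt(D*t) = 1.04914e-04 cm
Step 3: x = 2 * 1.04914e-04 cm = 2.09828e-04 cm
Step 4: Convert to um (1 cm = 1e4 um): x = 2.098 um


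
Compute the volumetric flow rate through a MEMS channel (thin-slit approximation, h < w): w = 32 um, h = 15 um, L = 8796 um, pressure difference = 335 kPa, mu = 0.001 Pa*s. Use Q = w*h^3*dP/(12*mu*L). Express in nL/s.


Step 1: Convert all dimensions to SI (meters).
w = 32e-6 m, h = 15e-6 m, L = 8796e-6 m, dP = 335e3 Pa
Step 2: Q = w * h^3 * dP / (12 * mu * L)
Q = 32e-6 * (15e-6)^3 * 335e3 / (12 * 0.001 * 8796e-6) = 3.4276944e-10 m^3/s
Step 3: Convert Q from m^3/s to nL/s (1 m^3 = 1e12 nL, so multiply by 1e12).
Q = 342.769 nL/s


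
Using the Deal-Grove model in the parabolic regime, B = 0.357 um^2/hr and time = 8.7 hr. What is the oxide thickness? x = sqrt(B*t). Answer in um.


Step 1: Compute B*t = 0.357 * 8.7 = 3.1059
Step 2: x = sqrt(3.1059)
x = 1.762 um


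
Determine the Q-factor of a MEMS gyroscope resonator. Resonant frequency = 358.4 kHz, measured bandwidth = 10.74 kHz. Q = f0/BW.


Step 1: Q = f0 / bandwidth
Step 2: Q = 358.4 / 10.74
Q = 33.4


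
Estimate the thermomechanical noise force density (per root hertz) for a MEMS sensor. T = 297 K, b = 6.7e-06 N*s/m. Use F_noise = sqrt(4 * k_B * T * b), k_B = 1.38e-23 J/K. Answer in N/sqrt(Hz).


Step 1: Compute 4 * k_B * T * b
= 4 * 1.38e-23 * 297 * 6.7e-06
= 1.0984e-25 N^2/Hz
Step 2: F_noise = sqrt(1.0984e-25)
F_noise = 3.31e-13 N/sqrt(Hz)


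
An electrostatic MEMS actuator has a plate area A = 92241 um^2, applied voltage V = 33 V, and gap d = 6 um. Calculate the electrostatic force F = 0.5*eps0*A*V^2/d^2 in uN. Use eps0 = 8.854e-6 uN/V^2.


Step 1: Identify parameters.
eps0 = 8.854e-6 uN/V^2, A = 92241 um^2, V = 33 V, d = 6 um
Step 2: Compute V^2 = 33^2 = 1089
Step 3: Compute d^2 = 6^2 = 36
Step 4: F = 0.5 * 8.854e-6 * 92241 * 1089 / 36
F = 12.353 uN


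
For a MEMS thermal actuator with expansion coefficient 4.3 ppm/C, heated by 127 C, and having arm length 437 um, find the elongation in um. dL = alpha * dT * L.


Step 1: Convert CTE: alpha = 4.3 ppm/C = 4.3e-6 /C
Step 2: dL = 4.3e-6 * 127 * 437
dL = 0.2386 um


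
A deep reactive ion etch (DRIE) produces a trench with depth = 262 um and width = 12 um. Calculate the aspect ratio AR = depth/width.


Step 1: AR = depth / width
Step 2: AR = 262 / 12
AR = 21.8


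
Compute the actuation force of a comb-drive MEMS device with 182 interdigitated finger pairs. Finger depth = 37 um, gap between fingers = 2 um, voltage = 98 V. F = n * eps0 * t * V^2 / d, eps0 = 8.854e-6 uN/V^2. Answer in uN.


Step 1: Parameters: n=182, eps0=8.854e-6 uN/V^2, t=37 um, V=98 V, d=2 um
Step 2: V^2 = 9604
Step 3: F = 182 * 8.854e-6 * 37 * 9604 / 2
F = 286.309 uN


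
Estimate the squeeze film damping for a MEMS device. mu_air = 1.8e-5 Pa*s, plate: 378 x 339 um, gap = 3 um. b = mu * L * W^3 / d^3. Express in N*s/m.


Step 1: Convert to SI.
L = 378e-6 m, W = 339e-6 m, d = 3e-6 m
Step 2: W^3 = (339e-6)^3 = 3.90e-11 m^3
Step 3: d^3 = (3e-6)^3 = 2.70e-17 m^3
Step 4: b = 1.8e-5 * 378e-6 * 3.90e-11 / 2.70e-17
b = 9.82e-03 N*s/m


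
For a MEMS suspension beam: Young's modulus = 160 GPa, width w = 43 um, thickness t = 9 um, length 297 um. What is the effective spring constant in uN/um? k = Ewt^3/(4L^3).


Step 1: Convert E to consistent units (1 GPa = 1000 uN/um^2).
E = 160 GPa = 160000 uN/um^2
Step 2: Compute t^3 = 9^3 = 729
Step 3: Compute L^3 = 297^3 = 26198073
Step 4: k = 160000 * 43 * 729 / (4 * 26198073)
k = 47.8615 uN/um


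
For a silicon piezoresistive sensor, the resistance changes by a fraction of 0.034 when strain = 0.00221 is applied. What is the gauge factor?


Step 1: Identify values.
dR/R = 0.034, strain = 0.00221
Step 2: GF = (dR/R) / strain = 0.034 / 0.00221
GF = 15.4


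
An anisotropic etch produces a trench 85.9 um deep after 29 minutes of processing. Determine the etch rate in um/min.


Step 1: Etch rate = depth / time
Step 2: rate = 85.9 / 29
rate = 2.962 um/min


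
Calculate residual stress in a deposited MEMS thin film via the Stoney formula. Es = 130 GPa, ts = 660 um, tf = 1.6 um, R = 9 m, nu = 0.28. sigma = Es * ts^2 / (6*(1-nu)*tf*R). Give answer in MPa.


Step 1: Compute numerator: Es * ts^2 = 130 * 660^2 = 56628000 (GPa*um^2)
Step 2: Compute denominator (R in um): 6*(1-nu)*tf*R = 6*0.72*1.6*9e6 = 62208000.0 (um^2)
Step 3: sigma (GPa) = 56628000 / 62208000.0 = 9.10301e-01 GPa
Step 4: Convert to MPa (x1000): sigma = 910.3 MPa


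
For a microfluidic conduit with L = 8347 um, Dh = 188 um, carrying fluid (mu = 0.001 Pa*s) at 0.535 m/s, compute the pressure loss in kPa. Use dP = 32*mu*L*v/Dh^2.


Step 1: Convert to SI: L = 8347e-6 m, Dh = 188e-6 m
Step 2: dP = 32 * 0.001 * 8347e-6 * 0.535 / (188e-6)^2
Step 3: dP = 4043.14 Pa
Step 4: Convert to kPa: dP = 4.04 kPa


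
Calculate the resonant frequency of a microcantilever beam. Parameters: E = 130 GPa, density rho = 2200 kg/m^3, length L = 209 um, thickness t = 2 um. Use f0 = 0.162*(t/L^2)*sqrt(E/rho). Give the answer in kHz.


Step 1: Convert units to SI.
t_SI = 2e-6 m, L_SI = 209e-6 m
Step 2: Calculate sqrt(E/rho).
sqrt(130e9 / 2200) = 7687.06 m/s
Step 3: Compute f0.
f0 = 0.162 * 2e-6 / (209e-6)^2 * 7687.06 = 57018.1 Hz = 57.02 kHz


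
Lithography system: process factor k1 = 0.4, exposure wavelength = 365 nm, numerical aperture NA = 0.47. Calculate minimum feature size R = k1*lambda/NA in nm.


Step 1: Identify values: k1 = 0.4, lambda = 365 nm, NA = 0.47
Step 2: R = k1 * lambda / NA
R = 0.4 * 365 / 0.47
R = 310.6 nm


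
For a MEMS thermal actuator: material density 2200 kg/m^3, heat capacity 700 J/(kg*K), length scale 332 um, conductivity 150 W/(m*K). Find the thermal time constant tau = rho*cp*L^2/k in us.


Step 1: Convert L to m: L = 332e-6 m
Step 2: L^2 = (332e-6)^2 = 1.10224e-07 m^2
Step 3: tau = 2200 * 700 * 1.10224e-07 / 150 = 1.13163307e-03 s
Step 4: Convert to microseconds (multiply by 1e6).
tau = 1131.633 us


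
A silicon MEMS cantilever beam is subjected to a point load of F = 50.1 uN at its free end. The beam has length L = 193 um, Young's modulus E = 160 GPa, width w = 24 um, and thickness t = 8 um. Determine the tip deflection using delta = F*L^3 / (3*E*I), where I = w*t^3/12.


Step 1: Calculate the second moment of area.
I = w * t^3 / 12 = 24 * 8^3 / 12 = 1024.0 um^4
Step 2: Convert E to consistent units (1 GPa = 1000 uN/um^2).
E = 160 GPa = 160000 uN/um^2
Step 3: Calculate tip deflection.
delta = F * L^3 / (3 * E * I)
delta = 50.1 * 193^3 / (3 * 160000 * 1024.0)
delta = 0.7328 um


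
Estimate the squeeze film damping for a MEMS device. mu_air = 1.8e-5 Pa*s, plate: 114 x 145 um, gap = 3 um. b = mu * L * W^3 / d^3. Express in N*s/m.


Step 1: Convert to SI.
L = 114e-6 m, W = 145e-6 m, d = 3e-6 m
Step 2: W^3 = (145e-6)^3 = 3.05e-12 m^3
Step 3: d^3 = (3e-6)^3 = 2.70e-17 m^3
Step 4: b = 1.8e-5 * 114e-6 * 3.05e-12 / 2.70e-17
b = 2.32e-04 N*s/m


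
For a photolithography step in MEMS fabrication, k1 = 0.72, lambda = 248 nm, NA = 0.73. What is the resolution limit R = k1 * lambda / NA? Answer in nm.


Step 1: Identify values: k1 = 0.72, lambda = 248 nm, NA = 0.73
Step 2: R = k1 * lambda / NA
R = 0.72 * 248 / 0.73
R = 244.6 nm


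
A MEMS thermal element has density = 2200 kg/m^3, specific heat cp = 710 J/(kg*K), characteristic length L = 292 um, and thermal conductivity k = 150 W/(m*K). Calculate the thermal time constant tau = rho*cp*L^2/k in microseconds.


Step 1: Convert L to m: L = 292e-6 m
Step 2: L^2 = (292e-6)^2 = 8.5264e-08 m^2
Step 3: tau = 2200 * 710 * 8.5264e-08 / 150 = 8.8788245e-04 s
Step 4: Convert to microseconds (multiply by 1e6).
tau = 887.882 us


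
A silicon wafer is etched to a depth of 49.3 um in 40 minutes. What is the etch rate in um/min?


Step 1: Etch rate = depth / time
Step 2: rate = 49.3 / 40
rate = 1.233 um/min


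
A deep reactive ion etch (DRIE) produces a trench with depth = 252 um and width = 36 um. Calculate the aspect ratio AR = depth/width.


Step 1: AR = depth / width
Step 2: AR = 252 / 36
AR = 7.0


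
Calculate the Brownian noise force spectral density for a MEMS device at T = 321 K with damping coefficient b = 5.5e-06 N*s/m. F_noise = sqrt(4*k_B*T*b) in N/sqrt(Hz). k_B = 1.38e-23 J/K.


Step 1: Compute 4 * k_B * T * b
= 4 * 1.38e-23 * 321 * 5.5e-06
= 9.7456e-26 N^2/Hz
Step 2: F_noise = sqrt(9.7456e-26)
F_noise = 3.12e-13 N/sqrt(Hz)


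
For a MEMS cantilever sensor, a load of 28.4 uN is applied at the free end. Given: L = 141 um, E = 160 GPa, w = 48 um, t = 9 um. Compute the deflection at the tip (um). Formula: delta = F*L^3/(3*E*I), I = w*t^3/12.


Step 1: Calculate the second moment of area.
I = w * t^3 / 12 = 48 * 9^3 / 12 = 2916.0 um^4
Step 2: Convert E to consistent units (1 GPa = 1000 uN/um^2).
E = 160 GPa = 160000 uN/um^2
Step 3: Calculate tip deflection.
delta = F * L^3 / (3 * E * I)
delta = 28.4 * 141^3 / (3 * 160000 * 2916.0)
delta = 0.0569 um


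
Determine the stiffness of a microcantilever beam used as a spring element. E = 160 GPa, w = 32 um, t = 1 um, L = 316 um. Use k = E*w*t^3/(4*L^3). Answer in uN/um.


Step 1: Convert E to consistent units (1 GPa = 1000 uN/um^2).
E = 160 GPa = 160000 uN/um^2
Step 2: Compute t^3 = 1^3 = 1
Step 3: Compute L^3 = 316^3 = 31554496
Step 4: k = 160000 * 32 * 1 / (4 * 31554496)
k = 0.0406 uN/um


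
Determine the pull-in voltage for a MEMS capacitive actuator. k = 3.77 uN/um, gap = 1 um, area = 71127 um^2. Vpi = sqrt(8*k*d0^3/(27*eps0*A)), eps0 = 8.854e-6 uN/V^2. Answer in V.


Step 1: Compute numerator: 8 * k * d0^3 = 8 * 3.77 * 1^3 = 30.16
Step 2: Compute denominator: 27 * eps0 * A = 27 * 8.854e-6 * 71127 = 17.003478
Step 3: Vpi = sqrt(30.16 / 17.003478)
Vpi = 1.33 V


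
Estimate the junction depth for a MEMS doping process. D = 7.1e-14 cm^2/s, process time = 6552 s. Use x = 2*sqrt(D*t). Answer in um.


Step 1: Compute D*t = 7.1e-14 * 6552 = 4.65192e-10 cm^2
Step 2: sqrt(D*t) = 2.1568e-05 cm
Step 3: x = 2 * 2.1568e-05 cm = 4.3136e-05 cm
Step 4: Convert to um (1 cm = 1e4 um): x = 0.431 um


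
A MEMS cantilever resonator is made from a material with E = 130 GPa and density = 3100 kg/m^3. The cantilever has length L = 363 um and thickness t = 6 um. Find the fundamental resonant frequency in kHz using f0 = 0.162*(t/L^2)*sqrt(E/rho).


Step 1: Convert units to SI.
t_SI = 6e-6 m, L_SI = 363e-6 m
Step 2: Calculate sqrt(E/rho).
sqrt(130e9 / 3100) = 6475.76 m/s
Step 3: Compute f0.
f0 = 0.162 * 6e-6 / (363e-6)^2 * 6475.76 = 47768.7 Hz = 47.77 kHz


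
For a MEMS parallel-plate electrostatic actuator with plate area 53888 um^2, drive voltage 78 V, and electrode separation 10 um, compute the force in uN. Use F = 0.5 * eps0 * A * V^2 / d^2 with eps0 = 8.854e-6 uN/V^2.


Step 1: Identify parameters.
eps0 = 8.854e-6 uN/V^2, A = 53888 um^2, V = 78 V, d = 10 um
Step 2: Compute V^2 = 78^2 = 6084
Step 3: Compute d^2 = 10^2 = 100
Step 4: F = 0.5 * 8.854e-6 * 53888 * 6084 / 100
F = 14.514 uN


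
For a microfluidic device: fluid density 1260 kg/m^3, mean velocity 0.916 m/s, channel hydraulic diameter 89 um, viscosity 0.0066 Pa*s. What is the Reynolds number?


Step 1: Convert Dh to meters: Dh = 89e-6 m
Step 2: Re = rho * v * Dh / mu
Re = 1260 * 0.916 * 89e-6 / 0.0066
Re = 15.564


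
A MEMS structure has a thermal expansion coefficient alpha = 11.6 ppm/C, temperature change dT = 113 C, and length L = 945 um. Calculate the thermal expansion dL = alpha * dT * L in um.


Step 1: Convert CTE: alpha = 11.6 ppm/C = 11.6e-6 /C
Step 2: dL = 11.6e-6 * 113 * 945
dL = 1.2387 um


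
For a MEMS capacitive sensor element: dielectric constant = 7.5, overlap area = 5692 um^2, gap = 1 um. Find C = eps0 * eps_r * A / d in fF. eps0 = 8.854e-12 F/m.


Step 1: Convert area to m^2: A = 5692e-12 m^2
Step 2: Convert gap to m: d = 1e-6 m
Step 3: C = eps0 * eps_r * A / d
C = 8.854e-12 * 7.5 * 5692e-12 / 1e-6
Step 4: Convert to fF (multiply by 1e15).
C = 377.98 fF


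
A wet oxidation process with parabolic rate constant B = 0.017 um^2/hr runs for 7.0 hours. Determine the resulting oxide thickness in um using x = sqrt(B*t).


Step 1: Compute B*t = 0.017 * 7.0 = 0.119
Step 2: x = sqrt(0.119)
x = 0.345 um


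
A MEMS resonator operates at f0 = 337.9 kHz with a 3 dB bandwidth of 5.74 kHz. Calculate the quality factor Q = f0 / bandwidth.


Step 1: Q = f0 / bandwidth
Step 2: Q = 337.9 / 5.74
Q = 58.9


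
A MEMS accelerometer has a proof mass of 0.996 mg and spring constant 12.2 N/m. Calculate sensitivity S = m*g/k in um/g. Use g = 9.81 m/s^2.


Step 1: Convert mass: m = 0.996 mg = 9.96e-07 kg
Step 2: S = m * g / k = 9.96e-07 * 9.81 / 12.2
Step 3: S = 8.01e-07 m/g
Step 4: Convert to um/g: S = 0.801 um/g


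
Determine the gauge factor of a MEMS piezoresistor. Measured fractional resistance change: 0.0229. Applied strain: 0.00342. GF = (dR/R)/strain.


Step 1: Identify values.
dR/R = 0.0229, strain = 0.00342
Step 2: GF = (dR/R) / strain = 0.0229 / 0.00342
GF = 6.7


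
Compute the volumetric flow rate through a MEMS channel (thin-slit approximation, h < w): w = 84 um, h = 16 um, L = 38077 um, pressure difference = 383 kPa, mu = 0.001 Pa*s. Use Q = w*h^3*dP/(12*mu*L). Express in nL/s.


Step 1: Convert all dimensions to SI (meters).
w = 84e-6 m, h = 16e-6 m, L = 38077e-6 m, dP = 383e3 Pa
Step 2: Q = w * h^3 * dP / (12 * mu * L)
Q = 84e-6 * (16e-6)^3 * 383e3 / (12 * 0.001 * 38077e-6) = 2.8839919e-10 m^3/s
Step 3: Convert Q from m^3/s to nL/s (1 m^3 = 1e12 nL, so multiply by 1e12).
Q = 288.399 nL/s


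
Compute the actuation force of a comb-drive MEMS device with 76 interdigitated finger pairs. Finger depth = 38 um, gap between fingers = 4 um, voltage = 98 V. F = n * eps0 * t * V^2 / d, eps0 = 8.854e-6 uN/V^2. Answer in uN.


Step 1: Parameters: n=76, eps0=8.854e-6 uN/V^2, t=38 um, V=98 V, d=4 um
Step 2: V^2 = 9604
Step 3: F = 76 * 8.854e-6 * 38 * 9604 / 4
F = 61.394 uN


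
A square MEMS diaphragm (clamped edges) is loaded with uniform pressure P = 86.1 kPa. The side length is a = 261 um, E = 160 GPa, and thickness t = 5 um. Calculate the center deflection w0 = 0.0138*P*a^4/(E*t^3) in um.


Step 1: Convert pressure to compatible units (E is in GPa, so P in GPa).
P = 86.1 kPa = 86.1e-6 GPa
Step 2: Compute numerator: 0.0138 * P * a^4.
a^4 = 261^4 = 4640470641
numerator = 0.0138 * 86.1e-6 * 4640470641 = 5.51371e+03
Step 3: Compute denominator: E * t^3 = 160 * 5^3 = 20000
Step 4: w0 = numerator / denominator = 5.51371e+03 / 20000 = 0.2757 um


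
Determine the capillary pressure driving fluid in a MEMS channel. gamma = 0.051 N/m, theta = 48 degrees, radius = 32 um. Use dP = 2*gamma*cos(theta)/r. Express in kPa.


Step 1: cos(48 deg) = 0.6691
Step 2: Convert r to m: r = 32e-6 m
Step 3: dP = 2 * 0.051 * 0.6691 / 32e-6 = 2132.8 Pa
Step 4: Convert Pa to kPa (divide by 1000).
dP = 2.13 kPa


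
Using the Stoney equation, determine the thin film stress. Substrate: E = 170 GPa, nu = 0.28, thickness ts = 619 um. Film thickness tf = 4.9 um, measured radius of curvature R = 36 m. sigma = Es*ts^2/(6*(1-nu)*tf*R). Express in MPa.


Step 1: Compute numerator: Es * ts^2 = 170 * 619^2 = 65137370 (GPa*um^2)
Step 2: Compute denominator (R in um): 6*(1-nu)*tf*R = 6*0.72*4.9*36e6 = 762048000.0 (um^2)
Step 3: sigma (GPa) = 65137370 / 762048000.0 = 8.5477e-02 GPa
Step 4: Convert to MPa (x1000): sigma = 85.5 MPa


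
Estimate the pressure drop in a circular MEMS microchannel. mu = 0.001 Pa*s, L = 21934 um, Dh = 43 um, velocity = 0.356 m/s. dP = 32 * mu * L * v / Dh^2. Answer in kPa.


Step 1: Convert to SI: L = 21934e-6 m, Dh = 43e-6 m
Step 2: dP = 32 * 0.001 * 21934e-6 * 0.356 / (43e-6)^2
Step 3: dP = 135139.06 Pa
Step 4: Convert to kPa: dP = 135.14 kPa


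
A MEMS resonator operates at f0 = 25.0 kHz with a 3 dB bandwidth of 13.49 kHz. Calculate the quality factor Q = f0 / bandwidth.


Step 1: Q = f0 / bandwidth
Step 2: Q = 25.0 / 13.49
Q = 1.9


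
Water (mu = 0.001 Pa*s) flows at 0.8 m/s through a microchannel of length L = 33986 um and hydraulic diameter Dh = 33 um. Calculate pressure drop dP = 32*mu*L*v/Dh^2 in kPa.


Step 1: Convert to SI: L = 33986e-6 m, Dh = 33e-6 m
Step 2: dP = 32 * 0.001 * 33986e-6 * 0.8 / (33e-6)^2
Step 3: dP = 798936.27 Pa
Step 4: Convert to kPa: dP = 798.94 kPa


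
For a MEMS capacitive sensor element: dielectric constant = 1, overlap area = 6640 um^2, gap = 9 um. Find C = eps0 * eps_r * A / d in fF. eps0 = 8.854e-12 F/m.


Step 1: Convert area to m^2: A = 6640e-12 m^2
Step 2: Convert gap to m: d = 9e-6 m
Step 3: C = eps0 * eps_r * A / d
C = 8.854e-12 * 1 * 6640e-12 / 9e-6
Step 4: Convert to fF (multiply by 1e15).
C = 6.53 fF


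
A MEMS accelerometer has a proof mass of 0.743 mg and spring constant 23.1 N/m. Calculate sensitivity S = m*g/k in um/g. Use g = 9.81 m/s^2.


Step 1: Convert mass: m = 0.743 mg = 7.43e-07 kg
Step 2: S = m * g / k = 7.43e-07 * 9.81 / 23.1
Step 3: S = 3.16e-07 m/g
Step 4: Convert to um/g: S = 0.316 um/g


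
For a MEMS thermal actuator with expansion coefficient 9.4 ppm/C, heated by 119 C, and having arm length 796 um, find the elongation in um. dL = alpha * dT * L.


Step 1: Convert CTE: alpha = 9.4 ppm/C = 9.4e-6 /C
Step 2: dL = 9.4e-6 * 119 * 796
dL = 0.8904 um


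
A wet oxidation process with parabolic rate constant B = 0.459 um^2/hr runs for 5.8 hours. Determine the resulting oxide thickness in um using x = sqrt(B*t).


Step 1: Compute B*t = 0.459 * 5.8 = 2.6622
Step 2: x = sqrt(2.6622)
x = 1.632 um


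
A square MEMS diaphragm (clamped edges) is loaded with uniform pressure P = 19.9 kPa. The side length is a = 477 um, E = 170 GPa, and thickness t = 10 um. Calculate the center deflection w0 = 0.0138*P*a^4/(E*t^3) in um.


Step 1: Convert pressure to compatible units (E is in GPa, so P in GPa).
P = 19.9 kPa = 19.9e-6 GPa
Step 2: Compute numerator: 0.0138 * P * a^4.
a^4 = 477^4 = 51769445841
numerator = 0.0138 * 19.9e-6 * 51769445841 = 1.4217e+04
Step 3: Compute denominator: E * t^3 = 170 * 10^3 = 170000
Step 4: w0 = numerator / denominator = 1.4217e+04 / 170000 = 0.0836 um


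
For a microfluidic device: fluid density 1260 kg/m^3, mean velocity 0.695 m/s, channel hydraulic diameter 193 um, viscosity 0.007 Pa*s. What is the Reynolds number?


Step 1: Convert Dh to meters: Dh = 193e-6 m
Step 2: Re = rho * v * Dh / mu
Re = 1260 * 0.695 * 193e-6 / 0.007
Re = 24.144


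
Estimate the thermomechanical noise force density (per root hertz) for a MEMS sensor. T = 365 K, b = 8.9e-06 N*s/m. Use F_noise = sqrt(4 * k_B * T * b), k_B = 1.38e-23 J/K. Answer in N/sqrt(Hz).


Step 1: Compute 4 * k_B * T * b
= 4 * 1.38e-23 * 365 * 8.9e-06
= 1.7932e-25 N^2/Hz
Step 2: F_noise = sqrt(1.7932e-25)
F_noise = 4.23e-13 N/sqrt(Hz)


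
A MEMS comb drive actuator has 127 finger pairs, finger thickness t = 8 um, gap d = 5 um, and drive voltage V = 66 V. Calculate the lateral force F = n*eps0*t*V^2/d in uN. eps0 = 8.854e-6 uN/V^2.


Step 1: Parameters: n=127, eps0=8.854e-6 uN/V^2, t=8 um, V=66 V, d=5 um
Step 2: V^2 = 4356
Step 3: F = 127 * 8.854e-6 * 8 * 4356 / 5
F = 7.837 uN


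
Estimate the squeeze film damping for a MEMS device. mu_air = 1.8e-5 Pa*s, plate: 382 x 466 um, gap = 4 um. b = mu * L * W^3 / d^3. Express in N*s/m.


Step 1: Convert to SI.
L = 382e-6 m, W = 466e-6 m, d = 4e-6 m
Step 2: W^3 = (466e-6)^3 = 1.01e-10 m^3
Step 3: d^3 = (4e-6)^3 = 6.40e-17 m^3
Step 4: b = 1.8e-5 * 382e-6 * 1.01e-10 / 6.40e-17
b = 1.09e-02 N*s/m


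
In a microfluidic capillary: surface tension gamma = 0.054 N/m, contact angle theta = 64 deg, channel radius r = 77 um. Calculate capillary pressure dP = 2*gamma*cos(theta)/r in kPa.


Step 1: cos(64 deg) = 0.4384
Step 2: Convert r to m: r = 77e-6 m
Step 3: dP = 2 * 0.054 * 0.4384 / 77e-6 = 614.9 Pa
Step 4: Convert Pa to kPa (divide by 1000).
dP = 0.61 kPa


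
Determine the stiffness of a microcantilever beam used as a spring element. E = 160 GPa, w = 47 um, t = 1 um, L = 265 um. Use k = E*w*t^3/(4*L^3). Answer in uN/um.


Step 1: Convert E to consistent units (1 GPa = 1000 uN/um^2).
E = 160 GPa = 160000 uN/um^2
Step 2: Compute t^3 = 1^3 = 1
Step 3: Compute L^3 = 265^3 = 18609625
Step 4: k = 160000 * 47 * 1 / (4 * 18609625)
k = 0.101 uN/um


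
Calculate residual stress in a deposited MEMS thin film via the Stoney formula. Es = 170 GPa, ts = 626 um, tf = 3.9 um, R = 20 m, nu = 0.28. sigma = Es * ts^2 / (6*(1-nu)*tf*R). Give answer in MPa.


Step 1: Compute numerator: Es * ts^2 = 170 * 626^2 = 66618920 (GPa*um^2)
Step 2: Compute denominator (R in um): 6*(1-nu)*tf*R = 6*0.72*3.9*20e6 = 336960000.0 (um^2)
Step 3: sigma (GPa) = 66618920 / 336960000.0 = 1.97706e-01 GPa
Step 4: Convert to MPa (x1000): sigma = 197.7 MPa


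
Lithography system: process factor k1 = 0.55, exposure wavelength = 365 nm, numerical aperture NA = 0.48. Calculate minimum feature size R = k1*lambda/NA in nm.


Step 1: Identify values: k1 = 0.55, lambda = 365 nm, NA = 0.48
Step 2: R = k1 * lambda / NA
R = 0.55 * 365 / 0.48
R = 418.2 nm


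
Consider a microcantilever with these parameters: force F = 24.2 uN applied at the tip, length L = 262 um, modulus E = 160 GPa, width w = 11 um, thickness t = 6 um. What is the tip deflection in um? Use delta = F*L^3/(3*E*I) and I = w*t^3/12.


Step 1: Calculate the second moment of area.
I = w * t^3 / 12 = 11 * 6^3 / 12 = 198.0 um^4
Step 2: Convert E to consistent units (1 GPa = 1000 uN/um^2).
E = 160 GPa = 160000 uN/um^2
Step 3: Calculate tip deflection.
delta = F * L^3 / (3 * E * I)
delta = 24.2 * 262^3 / (3 * 160000 * 198.0)
delta = 4.5794 um


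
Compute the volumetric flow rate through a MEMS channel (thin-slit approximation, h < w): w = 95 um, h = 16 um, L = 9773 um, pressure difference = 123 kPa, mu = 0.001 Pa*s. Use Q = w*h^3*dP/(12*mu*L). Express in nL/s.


Step 1: Convert all dimensions to SI (meters).
w = 95e-6 m, h = 16e-6 m, L = 9773e-6 m, dP = 123e3 Pa
Step 2: Q = w * h^3 * dP / (12 * mu * L)
Q = 95e-6 * (16e-6)^3 * 123e3 / (12 * 0.001 * 9773e-6) = 4.0811215e-10 m^3/s
Step 3: Convert Q from m^3/s to nL/s (1 m^3 = 1e12 nL, so multiply by 1e12).
Q = 408.112 nL/s


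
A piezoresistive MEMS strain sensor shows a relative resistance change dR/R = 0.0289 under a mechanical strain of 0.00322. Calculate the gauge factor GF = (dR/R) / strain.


Step 1: Identify values.
dR/R = 0.0289, strain = 0.00322
Step 2: GF = (dR/R) / strain = 0.0289 / 0.00322
GF = 9.0


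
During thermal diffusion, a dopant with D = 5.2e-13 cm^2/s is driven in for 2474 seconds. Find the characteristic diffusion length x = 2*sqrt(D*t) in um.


Step 1: Compute D*t = 5.2e-13 * 2474 = 1.28648e-09 cm^2
Step 2: sqrt(D*t) = 3.5868e-05 cm
Step 3: x = 2 * 3.5868e-05 cm = 7.1736e-05 cm
Step 4: Convert to um (1 cm = 1e4 um): x = 0.717 um


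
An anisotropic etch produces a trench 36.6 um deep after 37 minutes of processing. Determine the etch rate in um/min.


Step 1: Etch rate = depth / time
Step 2: rate = 36.6 / 37
rate = 0.989 um/min


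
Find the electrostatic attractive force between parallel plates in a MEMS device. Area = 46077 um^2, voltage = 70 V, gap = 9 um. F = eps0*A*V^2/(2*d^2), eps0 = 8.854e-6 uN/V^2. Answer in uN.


Step 1: Identify parameters.
eps0 = 8.854e-6 uN/V^2, A = 46077 um^2, V = 70 V, d = 9 um
Step 2: Compute V^2 = 70^2 = 4900
Step 3: Compute d^2 = 9^2 = 81
Step 4: F = 0.5 * 8.854e-6 * 46077 * 4900 / 81
F = 12.34 uN


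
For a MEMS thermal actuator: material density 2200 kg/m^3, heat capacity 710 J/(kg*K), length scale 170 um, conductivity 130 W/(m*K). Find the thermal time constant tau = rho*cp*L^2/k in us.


Step 1: Convert L to m: L = 170e-6 m
Step 2: L^2 = (170e-6)^2 = 2.89e-08 m^2
Step 3: tau = 2200 * 710 * 2.89e-08 / 130 = 3.4724462e-04 s
Step 4: Convert to microseconds (multiply by 1e6).
tau = 347.245 us


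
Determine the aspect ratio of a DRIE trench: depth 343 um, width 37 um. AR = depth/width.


Step 1: AR = depth / width
Step 2: AR = 343 / 37
AR = 9.3


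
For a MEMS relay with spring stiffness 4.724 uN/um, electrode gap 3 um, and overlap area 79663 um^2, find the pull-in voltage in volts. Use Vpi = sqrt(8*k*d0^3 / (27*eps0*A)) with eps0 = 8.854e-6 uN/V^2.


Step 1: Compute numerator: 8 * k * d0^3 = 8 * 4.724 * 3^3 = 1020.384
Step 2: Compute denominator: 27 * eps0 * A = 27 * 8.854e-6 * 79663 = 19.044077
Step 3: Vpi = sqrt(1020.384 / 19.044077)
Vpi = 7.32 V


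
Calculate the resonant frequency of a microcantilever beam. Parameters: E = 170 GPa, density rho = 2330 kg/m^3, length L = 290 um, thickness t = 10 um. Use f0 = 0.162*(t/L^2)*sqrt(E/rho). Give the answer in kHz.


Step 1: Convert units to SI.
t_SI = 10e-6 m, L_SI = 290e-6 m
Step 2: Calculate sqrt(E/rho).
sqrt(170e9 / 2330) = 8541.74 m/s
Step 3: Compute f0.
f0 = 0.162 * 10e-6 / (290e-6)^2 * 8541.74 = 164537.7 Hz = 164.54 kHz


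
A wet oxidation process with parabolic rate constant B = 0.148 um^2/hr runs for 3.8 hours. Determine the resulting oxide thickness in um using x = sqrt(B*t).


Step 1: Compute B*t = 0.148 * 3.8 = 0.5624
Step 2: x = sqrt(0.5624)
x = 0.75 um


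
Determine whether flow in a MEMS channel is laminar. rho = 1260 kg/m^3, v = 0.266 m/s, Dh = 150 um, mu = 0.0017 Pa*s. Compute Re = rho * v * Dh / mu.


Step 1: Convert Dh to meters: Dh = 150e-6 m
Step 2: Re = rho * v * Dh / mu
Re = 1260 * 0.266 * 150e-6 / 0.0017
Re = 29.573
Since Re = 29.573 is below ~2300, the flow is laminar.


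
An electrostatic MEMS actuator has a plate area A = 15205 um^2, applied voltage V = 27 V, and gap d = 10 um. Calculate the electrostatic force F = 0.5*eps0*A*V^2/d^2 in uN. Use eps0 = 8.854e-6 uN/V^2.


Step 1: Identify parameters.
eps0 = 8.854e-6 uN/V^2, A = 15205 um^2, V = 27 V, d = 10 um
Step 2: Compute V^2 = 27^2 = 729
Step 3: Compute d^2 = 10^2 = 100
Step 4: F = 0.5 * 8.854e-6 * 15205 * 729 / 100
F = 0.491 uN


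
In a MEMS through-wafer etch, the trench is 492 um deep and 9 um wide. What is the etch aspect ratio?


Step 1: AR = depth / width
Step 2: AR = 492 / 9
AR = 54.7


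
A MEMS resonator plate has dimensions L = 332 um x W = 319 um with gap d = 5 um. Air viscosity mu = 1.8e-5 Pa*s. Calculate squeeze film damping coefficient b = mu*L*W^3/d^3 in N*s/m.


Step 1: Convert to SI.
L = 332e-6 m, W = 319e-6 m, d = 5e-6 m
Step 2: W^3 = (319e-6)^3 = 3.25e-11 m^3
Step 3: d^3 = (5e-6)^3 = 1.25e-16 m^3
Step 4: b = 1.8e-5 * 332e-6 * 3.25e-11 / 1.25e-16
b = 1.55e-03 N*s/m


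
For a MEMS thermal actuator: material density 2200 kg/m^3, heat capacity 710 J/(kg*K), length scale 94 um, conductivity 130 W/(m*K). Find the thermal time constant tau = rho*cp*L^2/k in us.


Step 1: Convert L to m: L = 94e-6 m
Step 2: L^2 = (94e-6)^2 = 8.836e-09 m^2
Step 3: tau = 2200 * 710 * 8.836e-09 / 130 = 1.0616794e-04 s
Step 4: Convert to microseconds (multiply by 1e6).
tau = 106.168 us
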